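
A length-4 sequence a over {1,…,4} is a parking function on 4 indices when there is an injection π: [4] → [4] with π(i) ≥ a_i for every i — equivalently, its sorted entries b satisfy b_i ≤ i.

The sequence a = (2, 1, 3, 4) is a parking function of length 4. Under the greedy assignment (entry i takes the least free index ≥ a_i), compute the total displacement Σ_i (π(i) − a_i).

Σπ(i) = 1+…+4 = 10; Σa = 2+1+3+4 = 10; disp = 10−10 = 0.

0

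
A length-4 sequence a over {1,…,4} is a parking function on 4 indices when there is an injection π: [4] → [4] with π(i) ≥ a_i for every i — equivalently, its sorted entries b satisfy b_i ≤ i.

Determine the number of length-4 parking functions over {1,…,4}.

#PF = (5−4)·5^(4−1) = 1·125 = 125
Check (1,2,3,4) → sorted (1,2,3,4): b_i ≤ i ∀i, a PF.

125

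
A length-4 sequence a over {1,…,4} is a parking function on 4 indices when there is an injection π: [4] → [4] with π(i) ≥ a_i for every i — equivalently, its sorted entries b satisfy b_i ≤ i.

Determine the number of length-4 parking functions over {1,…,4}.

|PF(4,4)| = (4−4+1)·(4+1)^(4−1) = 1·125 = 125 [KW]
E.g. (2,1,4,1) → sorted (1,1,2,4): b_i ≤ i ∀i, a PF.

125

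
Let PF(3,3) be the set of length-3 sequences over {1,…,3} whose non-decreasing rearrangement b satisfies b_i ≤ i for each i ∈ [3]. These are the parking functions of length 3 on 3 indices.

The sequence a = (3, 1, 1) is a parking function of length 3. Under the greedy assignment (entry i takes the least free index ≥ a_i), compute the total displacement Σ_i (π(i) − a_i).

Σπ = 3·4/2 = 6 (π permutes [3]); Σa = 3+1+1 = 5; disp = 6−5 = 1.

1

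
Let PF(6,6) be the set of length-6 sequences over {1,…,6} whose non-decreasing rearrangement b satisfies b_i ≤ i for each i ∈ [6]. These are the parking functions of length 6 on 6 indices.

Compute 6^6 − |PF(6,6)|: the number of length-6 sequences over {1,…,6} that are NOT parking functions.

|PF(6,6)| = (6−6+1)·(6+1)^(6−1) = 1·16807 = 16807 [KW]
Check (2,5,1,5,4,6) → sorted (1,2,4,5,5,6): b_3=4>3, not a PF.
So 46656 − 16807 = 29849 fail.

29849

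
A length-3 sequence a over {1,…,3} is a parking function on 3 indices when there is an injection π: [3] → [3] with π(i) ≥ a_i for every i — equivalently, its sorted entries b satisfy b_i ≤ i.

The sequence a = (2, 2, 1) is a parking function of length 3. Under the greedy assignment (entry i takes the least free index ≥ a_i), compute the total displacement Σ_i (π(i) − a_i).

1

Σπ(i) = 1+…+3 = 6; Σa = 2+2+1 = 5; disp = 6−5 = 1.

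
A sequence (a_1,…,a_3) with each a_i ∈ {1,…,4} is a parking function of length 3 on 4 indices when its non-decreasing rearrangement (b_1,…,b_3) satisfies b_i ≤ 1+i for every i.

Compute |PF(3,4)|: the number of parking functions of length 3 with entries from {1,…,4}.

#PF = (4−3+1)·(4+1)^(3−1) = 2·25 = 50 (Konheim–Weiss)
E.g. (1,4,1) → sorted (1,1,4): b_i ≤ 1+i ∀i, a PF.

50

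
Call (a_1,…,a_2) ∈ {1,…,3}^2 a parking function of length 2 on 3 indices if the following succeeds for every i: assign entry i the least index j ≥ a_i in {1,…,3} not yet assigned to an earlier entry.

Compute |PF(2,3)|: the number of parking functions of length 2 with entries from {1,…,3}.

Count = 2·4^1 = 2×4 = 8 (Pollak)
Example (2,2) → sorted (2,2): b_i ≤ 1+i ∀i, a PF.

8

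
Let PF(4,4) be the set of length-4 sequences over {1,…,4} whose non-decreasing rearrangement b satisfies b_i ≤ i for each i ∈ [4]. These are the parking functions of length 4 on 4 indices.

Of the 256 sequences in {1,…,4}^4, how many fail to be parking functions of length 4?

131

|PF| = (4−4+1)·(4+1)^(4−1) = 1×125 = 125
Check (1,4,4,2) → sorted (1,2,4,4): b_3=4>3, not a PF.
So 256 − 125 = 131 fail.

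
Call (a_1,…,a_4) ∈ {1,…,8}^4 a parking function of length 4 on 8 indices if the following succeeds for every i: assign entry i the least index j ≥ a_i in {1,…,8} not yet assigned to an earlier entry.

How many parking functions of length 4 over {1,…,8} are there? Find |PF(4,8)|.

3645

#PF = (8+1−4)·(8+1)^{4−1} = 5 · 729 = 3645 [KW]
E.g. (5,3,4,1) → sorted (1,3,4,5): b_i ≤ 4+i ∀i, a PF.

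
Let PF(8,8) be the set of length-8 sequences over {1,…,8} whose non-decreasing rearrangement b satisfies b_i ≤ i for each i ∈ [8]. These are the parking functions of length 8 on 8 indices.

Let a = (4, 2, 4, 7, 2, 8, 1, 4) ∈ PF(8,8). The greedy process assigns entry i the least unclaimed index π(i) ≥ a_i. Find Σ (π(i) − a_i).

4

Σπ = 8·9/2 = 36 (π permutes [8]); Σa = 4+2+4+7+2+8+1+4 = 32; disp = 36−32 = 4.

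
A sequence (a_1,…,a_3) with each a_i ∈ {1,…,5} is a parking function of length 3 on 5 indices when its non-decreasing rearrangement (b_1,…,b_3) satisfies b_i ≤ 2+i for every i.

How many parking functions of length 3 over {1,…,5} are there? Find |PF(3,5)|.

108

|PF(3,5)| = (5−3+1)·(5+1)^(3−1) = 3 · 36 = 108
One tuple (5,3,4) → sorted (3,4,5): b_i ≤ 2+i ∀i, a PF.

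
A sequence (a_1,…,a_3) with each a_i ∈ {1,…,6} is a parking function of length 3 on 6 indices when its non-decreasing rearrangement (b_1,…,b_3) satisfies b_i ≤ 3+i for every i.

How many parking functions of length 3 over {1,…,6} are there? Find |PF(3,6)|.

196

Count = (7−3)·7^(3−1) = 4 · 49 = 196
Example (5,3,6) → sorted (3,5,6): b_i ≤ 3+i ∀i, a PF.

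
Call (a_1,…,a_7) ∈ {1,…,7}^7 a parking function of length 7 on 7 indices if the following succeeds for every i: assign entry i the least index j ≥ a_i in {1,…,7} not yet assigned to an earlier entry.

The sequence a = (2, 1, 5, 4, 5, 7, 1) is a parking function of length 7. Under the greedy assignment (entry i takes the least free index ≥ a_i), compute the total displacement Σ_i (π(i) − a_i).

3

Σπ = 28 ({1..7} each once); Σa = 2+1+5+4+5+7+1 = 25; disp = 28−25 = 3.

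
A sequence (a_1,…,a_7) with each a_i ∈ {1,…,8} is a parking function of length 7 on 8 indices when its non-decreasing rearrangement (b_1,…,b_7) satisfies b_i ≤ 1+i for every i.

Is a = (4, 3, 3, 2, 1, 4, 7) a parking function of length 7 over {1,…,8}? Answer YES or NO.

Order a: b = (1, 2, 3, 3, 4, 4, 7).
  b_1=1 ≤ 2
  b_2=2 ≤ 3
  b_3=3 ≤ 4
  b_4=3 ≤ 5
  b_5=4 ≤ 6
  b_6=4 ≤ 7
  b_7=7 ≤ 8
All bounds hold ⇒ YES

YES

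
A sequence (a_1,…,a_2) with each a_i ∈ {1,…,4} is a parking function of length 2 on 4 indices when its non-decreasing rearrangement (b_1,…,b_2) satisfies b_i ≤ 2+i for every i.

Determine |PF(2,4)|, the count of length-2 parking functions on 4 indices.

|PF| = (4−2+1)·(4+1)^(2−1) = 3×5 = 15 (Pollak)
Check (1,3) → sorted (1,3): b_i ≤ 2+i ∀i, a PF.

15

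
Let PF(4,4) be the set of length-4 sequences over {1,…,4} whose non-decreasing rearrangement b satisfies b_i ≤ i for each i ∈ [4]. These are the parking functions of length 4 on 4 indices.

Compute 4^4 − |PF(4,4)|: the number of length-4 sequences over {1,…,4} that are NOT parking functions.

131

Count = (4−4+1)·(4+1)^(4−1) = 1 · 125 = 125 (Konheim–Weiss)
E.g. (3,3,4,3) → sorted (3,3,3,4): b_1=3>1, not a PF.
Total 256; non-PF = 256−125 = 131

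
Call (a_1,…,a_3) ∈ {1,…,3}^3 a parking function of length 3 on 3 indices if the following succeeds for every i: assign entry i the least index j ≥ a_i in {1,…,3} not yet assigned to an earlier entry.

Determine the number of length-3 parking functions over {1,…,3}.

16

#PF = (3+1−3)·(3+1)^{3−1} = 1 · 16 = 16
E.g. (3,2,1) → sorted (1,2,3): b_i ≤ i ∀i, a PF.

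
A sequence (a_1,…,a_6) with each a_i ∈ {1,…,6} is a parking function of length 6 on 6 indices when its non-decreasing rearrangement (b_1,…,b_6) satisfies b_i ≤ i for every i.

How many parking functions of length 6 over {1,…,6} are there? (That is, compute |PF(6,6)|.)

#PF = (7−6)·7^(6−1) = 1 · 16807 = 16807 (Pollak)
Check (3,5,6,4,1,1) → sorted (1,1,3,4,5,6): b_i ≤ i ∀i, a PF.

16807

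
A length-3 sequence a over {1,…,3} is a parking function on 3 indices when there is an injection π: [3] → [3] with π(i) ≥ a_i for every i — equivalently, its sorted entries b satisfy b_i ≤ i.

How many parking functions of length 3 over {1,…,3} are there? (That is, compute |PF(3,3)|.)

|PF| = (4−3)·4^(3−1) = 1 · 16 = 16 [KW]
One tuple (2,1,1) → sorted (1,1,2): b_i ≤ i ∀i, a PF.

16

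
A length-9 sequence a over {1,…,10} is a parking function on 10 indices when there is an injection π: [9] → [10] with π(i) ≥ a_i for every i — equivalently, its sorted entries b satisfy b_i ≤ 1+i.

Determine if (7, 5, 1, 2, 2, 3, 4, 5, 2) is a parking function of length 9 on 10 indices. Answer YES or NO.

YES

Rearranged: b = (1, 2, 2, 2, 3, 4, 5, 5, 7).
  b_1=1 ≤ 2
  b_2=2 ≤ 3
  b_3=2 ≤ 4
  b_4=2 ≤ 5
  b_5=3 ≤ 6
  b_6=4 ≤ 7
  b_7=5 ≤ 8
  b_8=5 ≤ 9
  b_9=7 ≤ 10
All bounds hold ⇒ YES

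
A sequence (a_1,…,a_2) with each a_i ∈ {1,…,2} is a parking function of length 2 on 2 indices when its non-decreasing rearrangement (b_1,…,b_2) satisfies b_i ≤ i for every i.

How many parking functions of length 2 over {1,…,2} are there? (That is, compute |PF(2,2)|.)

3

|PF(2,2)| = 1·3^1 = 1×3 = 3 [KW]
Check (1,2) → sorted (1,2): b_i ≤ i ∀i, a PF.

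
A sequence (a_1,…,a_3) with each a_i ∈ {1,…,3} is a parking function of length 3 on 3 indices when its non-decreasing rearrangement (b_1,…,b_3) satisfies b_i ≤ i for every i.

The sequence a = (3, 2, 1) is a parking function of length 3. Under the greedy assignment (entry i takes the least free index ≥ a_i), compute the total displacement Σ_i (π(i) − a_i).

0

Σπ(i) = 1+…+3 = 6; Σa = 3+2+1 = 6; disp = 6−6 = 0.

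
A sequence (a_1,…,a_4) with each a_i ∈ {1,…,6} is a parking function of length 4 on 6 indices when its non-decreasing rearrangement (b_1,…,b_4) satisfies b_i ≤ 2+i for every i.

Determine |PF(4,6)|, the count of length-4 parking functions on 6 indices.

|PF| = 3·7^3 = 3 · 343 = 1029 [KW]
Check (4,2,6,2) → sorted (2,2,4,6): b_i ≤ 2+i ∀i, a PF.

1029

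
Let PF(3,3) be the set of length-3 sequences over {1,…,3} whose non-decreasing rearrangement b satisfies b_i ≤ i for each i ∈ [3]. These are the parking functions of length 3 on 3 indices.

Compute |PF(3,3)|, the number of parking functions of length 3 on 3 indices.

16

|PF| = (3−3+1)·(3+1)^(3−1) = 1×16 = 16 (Konheim–Weiss)
One tuple (3,1,1) → sorted (1,1,3): b_i ≤ i ∀i, a PF.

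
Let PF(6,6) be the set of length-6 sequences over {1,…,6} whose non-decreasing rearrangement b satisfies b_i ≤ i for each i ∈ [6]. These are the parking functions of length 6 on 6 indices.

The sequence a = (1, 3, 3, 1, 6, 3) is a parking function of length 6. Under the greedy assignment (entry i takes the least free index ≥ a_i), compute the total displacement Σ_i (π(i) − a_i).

4

Σπ(i) = 1+…+6 = 21; Σa = 1+3+3+1+6+3 = 17; disp = 21−17 = 4.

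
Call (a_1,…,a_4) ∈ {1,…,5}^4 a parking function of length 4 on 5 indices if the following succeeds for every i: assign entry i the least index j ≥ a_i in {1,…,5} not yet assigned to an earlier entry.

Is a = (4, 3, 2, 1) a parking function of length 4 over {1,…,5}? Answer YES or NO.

Order a: b = (1, 2, 3, 4).
  b_1=1 ≤ 2
  b_2=2 ≤ 3
  b_3=3 ≤ 4
  b_4=4 ≤ 5
All bounds hold ⇒ YES

YES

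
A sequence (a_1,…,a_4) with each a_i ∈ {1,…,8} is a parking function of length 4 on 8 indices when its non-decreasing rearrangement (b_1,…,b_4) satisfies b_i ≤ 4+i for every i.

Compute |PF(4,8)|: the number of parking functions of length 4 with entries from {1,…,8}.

3645

#PF = (8−4+1)·(8+1)^(4−1) = 5×729 = 3645 (Konheim–Weiss)
Example (5,4,1,4) → sorted (1,4,4,5): b_i ≤ 4+i ∀i, a PF.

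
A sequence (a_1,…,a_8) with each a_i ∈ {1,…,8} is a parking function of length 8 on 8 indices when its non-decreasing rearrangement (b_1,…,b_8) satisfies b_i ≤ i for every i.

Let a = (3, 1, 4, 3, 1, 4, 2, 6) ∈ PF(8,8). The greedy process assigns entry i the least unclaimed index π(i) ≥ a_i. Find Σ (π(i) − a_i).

12

Σπ = 36 ({1..8} each once); Σa = 3+1+4+3+1+4+2+6 = 24; disp = 36−24 = 12.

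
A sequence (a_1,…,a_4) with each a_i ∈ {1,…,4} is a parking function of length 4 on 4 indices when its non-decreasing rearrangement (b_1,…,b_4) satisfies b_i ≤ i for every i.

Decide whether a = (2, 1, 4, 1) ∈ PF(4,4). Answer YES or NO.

Rearranged: b = (1, 1, 2, 4).
  b_1=1 ≤ 1
  b_2=1 ≤ 2
  b_3=2 ≤ 3
  b_4=4 ≤ 4
All bounds hold ⇒ YES

YES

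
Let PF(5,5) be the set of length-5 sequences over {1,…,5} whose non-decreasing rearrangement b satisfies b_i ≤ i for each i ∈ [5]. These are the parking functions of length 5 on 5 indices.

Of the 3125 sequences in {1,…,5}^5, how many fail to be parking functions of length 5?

1829

Count = 1·6^4 = 1 · 1296 = 1296 (Konheim–Weiss)
One tuple (5,5,3,2,5) → sorted (2,3,5,5,5): b_1=2>1, not a PF.
So 3125 − 1296 = 1829 fail.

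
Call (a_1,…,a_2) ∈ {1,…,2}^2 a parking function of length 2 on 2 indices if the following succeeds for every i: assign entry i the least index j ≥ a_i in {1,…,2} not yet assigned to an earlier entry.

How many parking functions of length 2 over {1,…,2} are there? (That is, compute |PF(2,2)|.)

3

#PF = (3−2)·3^(2−1) = 1 · 3 = 3
One tuple (1,1) → sorted (1,1): b_i ≤ i ∀i, a PF.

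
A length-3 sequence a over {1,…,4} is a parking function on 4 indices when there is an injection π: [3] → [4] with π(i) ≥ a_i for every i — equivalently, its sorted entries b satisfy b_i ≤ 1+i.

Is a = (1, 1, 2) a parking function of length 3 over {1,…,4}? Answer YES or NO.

Sorted: b = (1, 1, 2).
  b_1=1 ≤ 2
  b_2=1 ≤ 3
  b_3=2 ≤ 4
All bounds hold ⇒ YES

YES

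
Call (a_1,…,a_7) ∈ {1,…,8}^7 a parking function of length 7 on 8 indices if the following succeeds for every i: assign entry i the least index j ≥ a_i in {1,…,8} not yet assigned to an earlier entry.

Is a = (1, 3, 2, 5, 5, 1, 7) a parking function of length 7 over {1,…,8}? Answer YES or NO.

YES

Sorted: b = (1, 1, 2, 3, 5, 5, 7).
  b_1=1 ≤ 2
  b_2=1 ≤ 3
  b_3=2 ≤ 4
  b_4=3 ≤ 5
  b_5=5 ≤ 6
  b_6=5 ≤ 7
  b_7=7 ≤ 8
All bounds hold ⇒ YES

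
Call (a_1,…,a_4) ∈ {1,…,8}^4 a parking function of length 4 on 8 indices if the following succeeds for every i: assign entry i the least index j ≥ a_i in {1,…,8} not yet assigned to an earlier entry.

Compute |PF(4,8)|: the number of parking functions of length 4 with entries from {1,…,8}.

3645

Count = (9−4)·9^(4−1) = 5×729 = 3645 (Pollak)
Check (2,2,6,8) → sorted (2,2,6,8): b_i ≤ 4+i ∀i, a PF.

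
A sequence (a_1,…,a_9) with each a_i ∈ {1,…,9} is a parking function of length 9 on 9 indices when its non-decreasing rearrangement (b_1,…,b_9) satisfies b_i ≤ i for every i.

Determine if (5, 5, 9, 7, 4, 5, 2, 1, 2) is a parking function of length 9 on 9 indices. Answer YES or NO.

Rearranged: b = (1, 2, 2, 4, 5, 5, 5, 7, 9).
  b_1=1 ≤ 1
  b_2=2 ≤ 2
  b_3=2 ≤ 3
  b_4=4 ≤ 4
  b_5=5 ≤ 5
  b_6=5 ≤ 6
  b_7=5 ≤ 7
  b_8=7 ≤ 8
  b_9=9 ≤ 9
All bounds hold ⇒ YES

YES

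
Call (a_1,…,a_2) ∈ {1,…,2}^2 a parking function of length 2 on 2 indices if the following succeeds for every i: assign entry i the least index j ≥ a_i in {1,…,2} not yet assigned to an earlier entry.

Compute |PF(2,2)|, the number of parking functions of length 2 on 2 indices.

3

Count = (3−2)·3^(2−1) = 1·3 = 3 [KW]
Example (1,2) → sorted (1,2): b_i ≤ i ∀i, a PF.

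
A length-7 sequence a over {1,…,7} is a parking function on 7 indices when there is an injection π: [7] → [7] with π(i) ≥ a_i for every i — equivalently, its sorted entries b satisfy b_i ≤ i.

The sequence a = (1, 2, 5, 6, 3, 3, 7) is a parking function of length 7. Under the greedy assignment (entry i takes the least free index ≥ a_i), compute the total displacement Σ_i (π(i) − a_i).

1

Σπ(i) = 1+…+7 = 28; Σa = 1+2+5+6+3+3+7 = 27; disp = 28−27 = 1.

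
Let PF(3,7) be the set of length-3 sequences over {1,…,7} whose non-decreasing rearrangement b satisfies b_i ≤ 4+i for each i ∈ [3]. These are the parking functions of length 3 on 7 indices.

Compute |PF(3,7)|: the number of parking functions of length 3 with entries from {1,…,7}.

#PF = (7−3+1)·(7+1)^(3−1) = 5·64 = 320 [KW]
Check (6,2,3) → sorted (2,3,6): b_i ≤ 4+i ∀i, a PF.

320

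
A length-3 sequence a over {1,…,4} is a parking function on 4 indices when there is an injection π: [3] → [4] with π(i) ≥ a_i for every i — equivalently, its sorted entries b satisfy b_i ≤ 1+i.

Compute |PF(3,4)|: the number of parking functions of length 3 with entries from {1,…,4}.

|PF(3,4)| = (5−3)·5^(3−1) = 2·25 = 50 (Pollak)
Check (3,1,4) → sorted (1,3,4): b_i ≤ 1+i ∀i, a PF.

50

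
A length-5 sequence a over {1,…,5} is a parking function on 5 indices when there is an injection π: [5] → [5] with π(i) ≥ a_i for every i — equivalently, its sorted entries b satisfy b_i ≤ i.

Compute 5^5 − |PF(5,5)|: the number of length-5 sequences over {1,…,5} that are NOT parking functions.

1829

|PF(5,5)| = (5+1−5)·(5+1)^{5−1} = 1×1296 = 1296
Example (1,1,4,4,5) → sorted (1,1,4,4,5): b_3=4>3, not a PF.
So 3125 − 1296 = 1829 fail.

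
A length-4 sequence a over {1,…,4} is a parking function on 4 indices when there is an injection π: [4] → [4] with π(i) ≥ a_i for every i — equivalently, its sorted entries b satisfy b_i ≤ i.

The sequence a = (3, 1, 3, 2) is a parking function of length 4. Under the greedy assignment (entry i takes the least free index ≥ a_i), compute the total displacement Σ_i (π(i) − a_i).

1

Σπ(i) = 1+…+4 = 10; Σa = 3+1+3+2 = 9; disp = 10−9 = 1.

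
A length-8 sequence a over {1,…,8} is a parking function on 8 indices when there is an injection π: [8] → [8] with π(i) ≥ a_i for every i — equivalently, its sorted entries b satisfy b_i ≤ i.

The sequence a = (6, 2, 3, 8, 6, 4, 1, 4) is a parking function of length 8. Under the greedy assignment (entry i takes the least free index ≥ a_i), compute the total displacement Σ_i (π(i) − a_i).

Σπ = 8·9/2 = 36 (π permutes [8]); Σa = 6+2+3+8+6+4+1+4 = 34; disp = 36−34 = 2.

2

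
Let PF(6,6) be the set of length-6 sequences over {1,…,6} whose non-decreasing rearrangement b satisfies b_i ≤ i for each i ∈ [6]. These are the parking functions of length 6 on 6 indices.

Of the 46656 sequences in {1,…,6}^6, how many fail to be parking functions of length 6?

Count = (6−6+1)·(6+1)^(6−1) = 1×16807 = 16807 (Konheim–Weiss)
Check (2,3,2,3,2,6) → sorted (2,2,2,3,3,6): b_1=2>1, not a PF.
So 46656 − 16807 = 29849 fail.

29849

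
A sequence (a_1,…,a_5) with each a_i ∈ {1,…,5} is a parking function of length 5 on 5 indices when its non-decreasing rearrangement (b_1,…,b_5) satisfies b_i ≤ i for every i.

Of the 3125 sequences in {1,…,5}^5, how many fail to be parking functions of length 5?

|PF| = (5−5+1)·(5+1)^(5−1) = 1×1296 = 1296 (Pollak)
One tuple (5,3,5,3,3) → sorted (3,3,3,5,5): b_1=3>1, not a PF.
So 3125 − 1296 = 1829 fail.

1829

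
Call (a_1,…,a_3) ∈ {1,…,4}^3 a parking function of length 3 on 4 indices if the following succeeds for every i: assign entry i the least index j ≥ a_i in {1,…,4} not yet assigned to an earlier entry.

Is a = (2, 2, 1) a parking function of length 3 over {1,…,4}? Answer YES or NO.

Order a: b = (1, 2, 2).
  b_1=1 ≤ 2
  b_2=2 ≤ 3
  b_3=2 ≤ 4
All bounds hold ⇒ YES

YES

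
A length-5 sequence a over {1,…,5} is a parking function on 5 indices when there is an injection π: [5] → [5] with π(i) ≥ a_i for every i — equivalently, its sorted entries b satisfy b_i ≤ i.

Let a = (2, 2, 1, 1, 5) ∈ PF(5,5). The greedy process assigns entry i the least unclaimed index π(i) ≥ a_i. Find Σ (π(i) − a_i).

4

Σπ(i) = 1+…+5 = 15; Σa = 2+2+1+1+5 = 11; disp = 15−11 = 4.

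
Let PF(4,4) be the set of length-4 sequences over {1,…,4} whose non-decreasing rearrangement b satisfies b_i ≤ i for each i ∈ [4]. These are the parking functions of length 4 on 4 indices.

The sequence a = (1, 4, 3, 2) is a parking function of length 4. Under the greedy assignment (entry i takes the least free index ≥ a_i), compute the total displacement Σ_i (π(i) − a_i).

0

Σπ = 10 ({1..4} each once); Σa = 1+4+3+2 = 10; disp = 10−10 = 0.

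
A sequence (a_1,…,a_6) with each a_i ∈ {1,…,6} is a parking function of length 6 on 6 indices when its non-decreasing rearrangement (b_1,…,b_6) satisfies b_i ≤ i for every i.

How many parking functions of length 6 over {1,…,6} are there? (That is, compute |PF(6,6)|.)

16807

|PF(6,6)| = (6+1−6)·(6+1)^{6−1} = 1·16807 = 16807
Check (2,4,6,1,3,1) → sorted (1,1,2,3,4,6): b_i ≤ i ∀i, a PF.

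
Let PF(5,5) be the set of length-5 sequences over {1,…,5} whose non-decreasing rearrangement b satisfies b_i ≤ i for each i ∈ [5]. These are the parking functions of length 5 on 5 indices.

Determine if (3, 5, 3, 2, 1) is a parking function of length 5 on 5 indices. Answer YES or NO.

Sorted: b = (1, 2, 3, 3, 5).
  b_1=1 ≤ 1
  b_2=2 ≤ 2
  b_3=3 ≤ 3
  b_4=3 ≤ 4
  b_5=5 ≤ 5
All bounds hold ⇒ YES

YES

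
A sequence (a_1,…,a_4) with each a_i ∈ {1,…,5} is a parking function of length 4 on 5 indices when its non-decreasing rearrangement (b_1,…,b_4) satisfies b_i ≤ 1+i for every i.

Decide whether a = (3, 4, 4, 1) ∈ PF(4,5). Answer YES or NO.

YES

Order a: b = (1, 3, 4, 4).
  b_1=1 ≤ 2
  b_2=3 ≤ 3
  b_3=4 ≤ 4
  b_4=4 ≤ 5
All bounds hold ⇒ YES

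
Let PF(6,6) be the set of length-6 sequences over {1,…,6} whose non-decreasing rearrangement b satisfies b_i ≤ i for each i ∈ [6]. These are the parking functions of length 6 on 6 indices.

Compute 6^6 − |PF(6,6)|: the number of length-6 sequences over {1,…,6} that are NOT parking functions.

|PF(6,6)| = (7−6)·7^(6−1) = 1×16807 = 16807 (Pollak)
E.g. (2,5,6,5,6,4) → sorted (2,4,5,5,6,6): b_1=2>1, not a PF.
So 46656 − 16807 = 29849 fail.

29849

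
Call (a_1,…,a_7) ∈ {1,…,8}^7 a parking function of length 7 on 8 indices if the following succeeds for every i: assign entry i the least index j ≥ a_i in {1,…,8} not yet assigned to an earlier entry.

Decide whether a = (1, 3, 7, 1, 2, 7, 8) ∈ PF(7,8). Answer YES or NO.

NO

Rearranged: b = (1, 1, 2, 3, 7, 7, 8).
  b_1=1 ≤ 2
  b_2=1 ≤ 3
  b_3=2 ≤ 4
  b_4=3 ≤ 5
  b_5=7 > 6
  fails at i=5 ⇒ NO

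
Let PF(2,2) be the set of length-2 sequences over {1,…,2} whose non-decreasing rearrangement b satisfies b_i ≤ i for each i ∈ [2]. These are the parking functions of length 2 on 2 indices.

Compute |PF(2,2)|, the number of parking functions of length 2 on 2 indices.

|PF| = 1·3^1 = 1·3 = 3 (Pollak)
One tuple (2,1) → sorted (1,2): b_i ≤ i ∀i, a PF.

3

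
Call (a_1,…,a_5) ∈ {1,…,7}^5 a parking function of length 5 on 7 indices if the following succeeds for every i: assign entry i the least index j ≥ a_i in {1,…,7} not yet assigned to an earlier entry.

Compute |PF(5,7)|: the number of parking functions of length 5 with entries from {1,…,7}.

|PF(5,7)| = 3·8^4 = 3×4096 = 12288 (Pollak)
Example (4,5,6,4,1) → sorted (1,4,4,5,6): b_i ≤ 2+i ∀i, a PF.

12288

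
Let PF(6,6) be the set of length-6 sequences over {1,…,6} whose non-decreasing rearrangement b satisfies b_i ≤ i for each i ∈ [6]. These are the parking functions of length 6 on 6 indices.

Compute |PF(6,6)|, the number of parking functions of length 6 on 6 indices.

|PF(6,6)| = (6−6+1)·(6+1)^(6−1) = 1 · 16807 = 16807
E.g. (1,5,2,2,4,3) → sorted (1,2,2,3,4,5): b_i ≤ i ∀i, a PF.

16807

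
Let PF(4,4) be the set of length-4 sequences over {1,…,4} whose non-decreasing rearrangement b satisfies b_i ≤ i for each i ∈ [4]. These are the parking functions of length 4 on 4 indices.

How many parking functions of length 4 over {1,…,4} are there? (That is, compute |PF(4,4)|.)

125

#PF = (5−4)·5^(4−1) = 1 · 125 = 125 [KW]
Check (4,2,1,3) → sorted (1,2,3,4): b_i ≤ i ∀i, a PF.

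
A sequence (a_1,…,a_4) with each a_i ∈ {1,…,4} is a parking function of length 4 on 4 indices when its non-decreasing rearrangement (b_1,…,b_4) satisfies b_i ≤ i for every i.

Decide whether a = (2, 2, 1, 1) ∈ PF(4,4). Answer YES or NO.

YES

Sorted: b = (1, 1, 2, 2).
  b_1=1 ≤ 1
  b_2=1 ≤ 2
  b_3=2 ≤ 3
  b_4=2 ≤ 4
All bounds hold ⇒ YES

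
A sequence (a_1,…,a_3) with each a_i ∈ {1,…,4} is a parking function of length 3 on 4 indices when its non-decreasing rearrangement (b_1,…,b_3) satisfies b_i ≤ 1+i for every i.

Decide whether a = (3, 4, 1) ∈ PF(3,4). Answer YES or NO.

Order a: b = (1, 3, 4).
  b_1=1 ≤ 2
  b_2=3 ≤ 3
  b_3=4 ≤ 4
All bounds hold ⇒ YES

YES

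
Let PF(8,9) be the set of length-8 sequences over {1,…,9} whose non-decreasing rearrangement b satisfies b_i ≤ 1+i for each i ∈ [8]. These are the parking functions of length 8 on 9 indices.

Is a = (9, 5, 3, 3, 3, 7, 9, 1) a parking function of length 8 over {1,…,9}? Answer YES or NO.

NO

Order a: b = (1, 3, 3, 3, 5, 7, 9, 9).
  b_1=1 ≤ 2
  b_2=3 ≤ 3
  b_3=3 ≤ 4
  b_4=3 ≤ 5
  b_5=5 ≤ 6
  b_6=7 ≤ 7
  b_7=9 > 8
  fails at i=7 ⇒ NO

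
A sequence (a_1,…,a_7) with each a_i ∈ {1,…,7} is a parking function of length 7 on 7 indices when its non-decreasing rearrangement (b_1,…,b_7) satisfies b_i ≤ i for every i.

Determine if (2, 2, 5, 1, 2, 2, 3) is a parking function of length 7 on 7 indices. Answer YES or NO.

YES

Rearranged: b = (1, 2, 2, 2, 2, 3, 5).
  b_1=1 ≤ 1
  b_2=2 ≤ 2
  b_3=2 ≤ 3
  b_4=2 ≤ 4
  b_5=2 ≤ 5
  b_6=3 ≤ 6
  b_7=5 ≤ 7
All bounds hold ⇒ YES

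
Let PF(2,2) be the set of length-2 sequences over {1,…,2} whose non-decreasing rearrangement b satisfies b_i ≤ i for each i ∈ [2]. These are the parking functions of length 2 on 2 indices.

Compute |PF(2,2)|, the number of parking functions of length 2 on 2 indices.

3

#PF = (2−2+1)·(2+1)^(2−1) = 1·3 = 3 [KW]
Example (2,1) → sorted (1,2): b_i ≤ i ∀i, a PF.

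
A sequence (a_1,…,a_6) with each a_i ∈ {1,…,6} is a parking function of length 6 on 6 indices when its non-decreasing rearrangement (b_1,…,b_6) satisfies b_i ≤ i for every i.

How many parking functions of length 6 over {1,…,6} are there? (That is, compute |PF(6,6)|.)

16807

|PF(6,6)| = 1·7^5 = 1×16807 = 16807 (Konheim–Weiss)
Example (2,5,1,5,2,1) → sorted (1,1,2,2,5,5): b_i ≤ i ∀i, a PF.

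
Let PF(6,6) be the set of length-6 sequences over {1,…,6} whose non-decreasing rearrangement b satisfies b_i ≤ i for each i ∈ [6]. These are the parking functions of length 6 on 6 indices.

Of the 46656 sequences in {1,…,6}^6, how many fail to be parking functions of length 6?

29849

#PF = (6+1−6)·(6+1)^{6−1} = 1 · 16807 = 16807
One tuple (6,5,4,4,6,4) → sorted (4,4,4,5,6,6): b_1=4>1, not a PF.
So 46656 − 16807 = 29849 fail.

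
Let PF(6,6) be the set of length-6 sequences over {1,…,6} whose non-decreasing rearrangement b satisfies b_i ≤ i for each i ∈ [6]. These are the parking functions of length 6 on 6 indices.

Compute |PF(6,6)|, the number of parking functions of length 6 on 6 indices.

16807

Count = (6−6+1)·(6+1)^(6−1) = 1 · 16807 = 16807
Example (1,5,3,4,5,2) → sorted (1,2,3,4,5,5): b_i ≤ i ∀i, a PF.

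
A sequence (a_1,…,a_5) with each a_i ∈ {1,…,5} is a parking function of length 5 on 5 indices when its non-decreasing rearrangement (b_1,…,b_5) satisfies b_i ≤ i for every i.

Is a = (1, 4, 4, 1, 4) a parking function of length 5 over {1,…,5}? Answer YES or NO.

Order a: b = (1, 1, 4, 4, 4).
  b_1=1 ≤ 1
  b_2=1 ≤ 2
  b_3=4 > 3
  fails at i=3 ⇒ NO

NO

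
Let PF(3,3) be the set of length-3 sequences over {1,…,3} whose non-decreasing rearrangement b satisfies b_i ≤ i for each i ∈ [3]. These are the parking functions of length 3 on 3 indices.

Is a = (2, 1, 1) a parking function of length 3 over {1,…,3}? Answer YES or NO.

YES

Sorted: b = (1, 1, 2).
  b_1=1 ≤ 1
  b_2=1 ≤ 2
  b_3=2 ≤ 3
All bounds hold ⇒ YES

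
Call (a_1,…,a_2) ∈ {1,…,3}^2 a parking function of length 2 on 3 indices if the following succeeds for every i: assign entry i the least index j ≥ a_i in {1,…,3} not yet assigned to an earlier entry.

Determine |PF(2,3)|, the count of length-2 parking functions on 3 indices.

8

|PF| = (3+1−2)·(3+1)^{2−1} = 2·4 = 8
Check (3,1) → sorted (1,3): b_i ≤ 1+i ∀i, a PF.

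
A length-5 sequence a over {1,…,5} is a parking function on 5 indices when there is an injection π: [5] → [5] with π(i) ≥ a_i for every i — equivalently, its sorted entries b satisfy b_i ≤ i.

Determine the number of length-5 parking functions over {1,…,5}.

#PF = (5+1−5)·(5+1)^{5−1} = 1·1296 = 1296 [KW]
E.g. (4,5,2,1,3) → sorted (1,2,3,4,5): b_i ≤ i ∀i, a PF.

1296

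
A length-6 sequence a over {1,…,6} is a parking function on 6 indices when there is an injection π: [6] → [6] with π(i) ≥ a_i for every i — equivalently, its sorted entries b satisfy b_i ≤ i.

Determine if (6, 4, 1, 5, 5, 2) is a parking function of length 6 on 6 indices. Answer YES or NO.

Order a: b = (1, 2, 4, 5, 5, 6).
  b_1=1 ≤ 1
  b_2=2 ≤ 2
  b_3=4 > 3
  fails at i=3 ⇒ NO

NO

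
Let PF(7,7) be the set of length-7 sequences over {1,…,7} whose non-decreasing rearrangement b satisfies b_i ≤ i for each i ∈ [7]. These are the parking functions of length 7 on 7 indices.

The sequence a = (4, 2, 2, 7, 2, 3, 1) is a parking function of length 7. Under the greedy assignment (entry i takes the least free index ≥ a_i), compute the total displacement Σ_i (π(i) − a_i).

Σπ = 28 ({1..7} each once); Σa = 4+2+2+7+2+3+1 = 21; disp = 28−21 = 7.

7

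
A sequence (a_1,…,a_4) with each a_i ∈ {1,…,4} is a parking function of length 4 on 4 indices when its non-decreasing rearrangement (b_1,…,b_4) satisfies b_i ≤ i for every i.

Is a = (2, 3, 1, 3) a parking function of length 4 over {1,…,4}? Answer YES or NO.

YES

Sorted: b = (1, 2, 3, 3).
  b_1=1 ≤ 1
  b_2=2 ≤ 2
  b_3=3 ≤ 3
  b_4=3 ≤ 4
All bounds hold ⇒ YES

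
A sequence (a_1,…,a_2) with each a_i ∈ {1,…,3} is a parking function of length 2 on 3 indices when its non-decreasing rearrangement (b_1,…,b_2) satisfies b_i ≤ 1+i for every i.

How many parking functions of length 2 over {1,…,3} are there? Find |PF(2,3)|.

|PF| = (4−2)·4^(2−1) = 2·4 = 8 (Konheim–Weiss)
Check (2,1) → sorted (1,2): b_i ≤ 1+i ∀i, a PF.

8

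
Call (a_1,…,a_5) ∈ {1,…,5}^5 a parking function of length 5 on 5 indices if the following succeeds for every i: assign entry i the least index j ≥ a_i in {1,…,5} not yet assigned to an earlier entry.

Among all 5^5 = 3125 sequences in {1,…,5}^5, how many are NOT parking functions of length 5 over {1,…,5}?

Count = (5−5+1)·(5+1)^(5−1) = 1×1296 = 1296 [KW]
Check (5,4,5,1,5) → sorted (1,4,5,5,5): b_2=4>2, not a PF.
Total 3125; non-PF = 3125−1296 = 1829

1829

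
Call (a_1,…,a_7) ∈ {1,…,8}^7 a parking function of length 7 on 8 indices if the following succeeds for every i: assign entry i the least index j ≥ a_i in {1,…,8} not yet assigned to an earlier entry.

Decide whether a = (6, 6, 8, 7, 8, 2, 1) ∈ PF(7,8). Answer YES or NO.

NO

Rearranged: b = (1, 2, 6, 6, 7, 8, 8).
  b_1=1 ≤ 2
  b_2=2 ≤ 3
  b_3=6 > 4
  fails at i=3 ⇒ NO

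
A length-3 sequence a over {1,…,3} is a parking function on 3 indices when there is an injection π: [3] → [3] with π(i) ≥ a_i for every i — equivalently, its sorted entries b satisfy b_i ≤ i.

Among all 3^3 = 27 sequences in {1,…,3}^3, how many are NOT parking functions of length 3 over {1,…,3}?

#PF = (4−3)·4^(3−1) = 1×16 = 16 (Konheim–Weiss)
E.g. (2,3,3) → sorted (2,3,3): b_1=2>1, not a PF.
Total 27; non-PF = 27−16 = 11

11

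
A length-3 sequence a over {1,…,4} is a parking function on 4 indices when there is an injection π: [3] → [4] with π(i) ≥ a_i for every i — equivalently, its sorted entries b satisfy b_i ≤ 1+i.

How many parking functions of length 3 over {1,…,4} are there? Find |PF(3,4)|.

Count = 2·5^2 = 2·25 = 50 (Pollak)
E.g. (2,1,4) → sorted (1,2,4): b_i ≤ 1+i ∀i, a PF.

50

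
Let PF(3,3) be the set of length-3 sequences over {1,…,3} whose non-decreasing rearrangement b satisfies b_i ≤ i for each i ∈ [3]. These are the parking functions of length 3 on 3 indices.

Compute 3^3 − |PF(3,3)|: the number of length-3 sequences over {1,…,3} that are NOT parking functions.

11

|PF(3,3)| = 1·4^2 = 1·16 = 16
One tuple (3,3,3) → sorted (3,3,3): b_1=3>1, not a PF.
3^3 − 16 = 27 − 16 = 11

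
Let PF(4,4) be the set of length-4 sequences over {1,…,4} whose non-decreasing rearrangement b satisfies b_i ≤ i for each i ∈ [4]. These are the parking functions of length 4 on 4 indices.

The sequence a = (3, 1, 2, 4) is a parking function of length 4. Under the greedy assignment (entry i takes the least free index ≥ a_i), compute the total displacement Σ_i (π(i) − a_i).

Σπ(i) = 1+…+4 = 10; Σa = 3+1+2+4 = 10; disp = 10−10 = 0.

0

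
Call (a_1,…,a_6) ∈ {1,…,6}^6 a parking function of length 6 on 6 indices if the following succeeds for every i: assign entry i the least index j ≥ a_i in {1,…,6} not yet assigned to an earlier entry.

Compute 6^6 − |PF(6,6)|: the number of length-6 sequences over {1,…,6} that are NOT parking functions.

29849

#PF = (6+1−6)·(6+1)^{6−1} = 1·16807 = 16807 [KW]
One tuple (4,6,5,3,5,6) → sorted (3,4,5,5,6,6): b_1=3>1, not a PF.
Total 46656; non-PF = 46656−16807 = 29849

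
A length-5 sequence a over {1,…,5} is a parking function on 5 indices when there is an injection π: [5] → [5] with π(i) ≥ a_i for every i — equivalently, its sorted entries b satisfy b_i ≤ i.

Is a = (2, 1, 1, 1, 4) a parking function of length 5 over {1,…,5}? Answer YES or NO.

YES

Rearranged: b = (1, 1, 1, 2, 4).
  b_1=1 ≤ 1
  b_2=1 ≤ 2
  b_3=1 ≤ 3
  b_4=2 ≤ 4
  b_5=4 ≤ 5
All bounds hold ⇒ YES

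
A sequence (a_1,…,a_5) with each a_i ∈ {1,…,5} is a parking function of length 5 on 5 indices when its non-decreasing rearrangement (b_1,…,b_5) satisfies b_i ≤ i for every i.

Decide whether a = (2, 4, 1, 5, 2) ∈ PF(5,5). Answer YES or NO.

YES

Rearranged: b = (1, 2, 2, 4, 5).
  b_1=1 ≤ 1
  b_2=2 ≤ 2
  b_3=2 ≤ 3
  b_4=4 ≤ 4
  b_5=5 ≤ 5
All bounds hold ⇒ YES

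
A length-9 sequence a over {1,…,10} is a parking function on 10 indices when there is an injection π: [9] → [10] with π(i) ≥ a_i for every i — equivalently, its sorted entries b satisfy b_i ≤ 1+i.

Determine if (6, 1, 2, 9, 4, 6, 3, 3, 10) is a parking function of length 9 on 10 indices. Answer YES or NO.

Rearranged: b = (1, 2, 3, 3, 4, 6, 6, 9, 10).
  b_1=1 ≤ 2
  b_2=2 ≤ 3
  b_3=3 ≤ 4
  b_4=3 ≤ 5
  b_5=4 ≤ 6
  b_6=6 ≤ 7
  b_7=6 ≤ 8
  b_8=9 ≤ 9
  b_9=10 ≤ 10
All bounds hold ⇒ YES

YES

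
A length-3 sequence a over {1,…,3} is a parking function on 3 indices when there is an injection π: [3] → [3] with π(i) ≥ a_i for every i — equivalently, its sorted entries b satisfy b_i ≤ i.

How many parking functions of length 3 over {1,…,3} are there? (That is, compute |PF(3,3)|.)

|PF(3,3)| = (4−3)·4^(3−1) = 1 · 16 = 16 [KW]
Check (2,1,2) → sorted (1,2,2): b_i ≤ i ∀i, a PF.

16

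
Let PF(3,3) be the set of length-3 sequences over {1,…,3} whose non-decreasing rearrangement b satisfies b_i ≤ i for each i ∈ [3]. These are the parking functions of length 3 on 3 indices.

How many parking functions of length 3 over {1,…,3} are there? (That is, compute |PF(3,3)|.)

16

#PF = (4−3)·4^(3−1) = 1×16 = 16 (Konheim–Weiss)
One tuple (1,3,2) → sorted (1,2,3): b_i ≤ i ∀i, a PF.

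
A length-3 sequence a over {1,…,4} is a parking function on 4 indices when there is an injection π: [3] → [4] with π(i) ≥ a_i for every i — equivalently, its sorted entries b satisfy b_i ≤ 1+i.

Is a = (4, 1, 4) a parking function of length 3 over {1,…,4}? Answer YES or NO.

Order a: b = (1, 4, 4).
  b_1=1 ≤ 2
  b_2=4 > 3
  fails at i=2 ⇒ NO

NO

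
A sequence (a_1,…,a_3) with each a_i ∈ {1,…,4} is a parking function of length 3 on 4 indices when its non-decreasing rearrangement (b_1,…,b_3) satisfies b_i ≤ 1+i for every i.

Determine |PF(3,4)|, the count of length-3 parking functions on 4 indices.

|PF(3,4)| = (4−3+1)·(4+1)^(3−1) = 2 · 25 = 50 [KW]
One tuple (2,2,2) → sorted (2,2,2): b_i ≤ 1+i ∀i, a PF.

50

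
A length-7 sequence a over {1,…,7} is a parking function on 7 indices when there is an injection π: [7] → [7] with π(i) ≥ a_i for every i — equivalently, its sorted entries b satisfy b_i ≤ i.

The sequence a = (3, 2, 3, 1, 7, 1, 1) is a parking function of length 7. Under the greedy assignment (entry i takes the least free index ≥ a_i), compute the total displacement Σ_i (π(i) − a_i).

Σπ(i) = 1+…+7 = 28; Σa = 3+2+3+1+7+1+1 = 18; disp = 28−18 = 10.

10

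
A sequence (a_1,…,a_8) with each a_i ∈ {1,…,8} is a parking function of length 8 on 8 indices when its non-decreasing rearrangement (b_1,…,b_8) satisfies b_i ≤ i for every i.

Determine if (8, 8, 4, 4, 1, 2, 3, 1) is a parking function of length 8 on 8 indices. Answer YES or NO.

Sorted: b = (1, 1, 2, 3, 4, 4, 8, 8).
  b_1=1 ≤ 1
  b_2=1 ≤ 2
  b_3=2 ≤ 3
  b_4=3 ≤ 4
  b_5=4 ≤ 5
  b_6=4 ≤ 6
  b_7=8 > 7
  fails at i=7 ⇒ NO

NO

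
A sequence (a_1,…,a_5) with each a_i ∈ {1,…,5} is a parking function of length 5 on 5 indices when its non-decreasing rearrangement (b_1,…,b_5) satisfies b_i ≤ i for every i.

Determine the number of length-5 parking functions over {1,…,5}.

Count = (5−5+1)·(5+1)^(5−1) = 1 · 1296 = 1296 [KW]
Check (1,2,5,1,3) → sorted (1,1,2,3,5): b_i ≤ i ∀i, a PF.

1296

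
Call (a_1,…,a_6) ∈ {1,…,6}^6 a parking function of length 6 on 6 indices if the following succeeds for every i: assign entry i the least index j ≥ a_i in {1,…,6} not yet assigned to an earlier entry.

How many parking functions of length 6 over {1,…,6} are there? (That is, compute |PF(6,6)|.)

16807

|PF| = (7−6)·7^(6−1) = 1×16807 = 16807 (Pollak)
Example (2,3,2,1,2,4) → sorted (1,2,2,2,3,4): b_i ≤ i ∀i, a PF.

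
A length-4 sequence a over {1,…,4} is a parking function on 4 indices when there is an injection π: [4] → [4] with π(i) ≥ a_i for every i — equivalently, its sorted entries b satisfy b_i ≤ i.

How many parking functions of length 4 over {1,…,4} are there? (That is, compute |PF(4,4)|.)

#PF = 1·5^3 = 1×125 = 125 (Konheim–Weiss)
One tuple (3,1,3,1) → sorted (1,1,3,3): b_i ≤ i ∀i, a PF.

125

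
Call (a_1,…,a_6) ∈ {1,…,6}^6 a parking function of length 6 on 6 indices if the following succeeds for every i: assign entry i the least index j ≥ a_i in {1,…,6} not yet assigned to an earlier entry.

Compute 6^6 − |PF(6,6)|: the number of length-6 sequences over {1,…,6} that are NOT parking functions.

Count = 1·7^5 = 1 · 16807 = 16807 (Pollak)
Check (5,4,5,6,5,4) → sorted (4,4,5,5,5,6): b_1=4>1, not a PF.
So 46656 − 16807 = 29849 fail.

29849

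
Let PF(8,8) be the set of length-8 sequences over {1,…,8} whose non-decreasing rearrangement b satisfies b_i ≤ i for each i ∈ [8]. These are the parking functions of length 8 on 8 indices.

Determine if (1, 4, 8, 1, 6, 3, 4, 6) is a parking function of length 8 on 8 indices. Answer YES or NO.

Sorted: b = (1, 1, 3, 4, 4, 6, 6, 8).
  b_1=1 ≤ 1
  b_2=1 ≤ 2
  b_3=3 ≤ 3
  b_4=4 ≤ 4
  b_5=4 ≤ 5
  b_6=6 ≤ 6
  b_7=6 ≤ 7
  b_8=8 ≤ 8
All bounds hold ⇒ YES

YES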